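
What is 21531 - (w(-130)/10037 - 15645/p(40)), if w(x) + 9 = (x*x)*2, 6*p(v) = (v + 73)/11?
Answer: 34780137818/1134181 ≈ 30665.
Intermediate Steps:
p(v) = 73/66 + v/66 (p(v) = ((v + 73)/11)/6 = ((73 + v)*(1/11))/6 = (73/11 + v/11)/6 = 73/66 + v/66)
w(x) = -9 + 2*x**2 (w(x) = -9 + (x*x)*2 = -9 + x**2*2 = -9 + 2*x**2)
21531 - (w(-130)/10037 - 15645/p(40)) = 21531 - ((-9 + 2*(-130)**2)/10037 - 15645/(73/66 + (1/66)*40)) = 21531 - ((-9 + 2*16900)*(1/10037) - 15645/(73/66 + 20/33)) = 21531 - ((-9 + 33800)*(1/10037) - 15645/113/66) = 21531 - (33791*(1/10037) - 15645*66/113) = 21531 - (33791/10037 - 1032570/113) = 21531 - 1*(-10360086707/1134181) = 21531 + 10360086707/1134181 = 34780137818/1134181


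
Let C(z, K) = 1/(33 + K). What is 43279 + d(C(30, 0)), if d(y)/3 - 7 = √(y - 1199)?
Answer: 43300 + I*√1305678/11 ≈ 43300.0 + 103.88*I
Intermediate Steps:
d(y) = 21 + 3*√(-1199 + y) (d(y) = 21 + 3*√(y - 1199) = 21 + 3*√(-1199 + y))
43279 + d(C(30, 0)) = 43279 + (21 + 3*√(-1199 + 1/(33 + 0))) = 43279 + (21 + 3*√(-1199 + 1/33)) = 43279 + (21 + 3*√(-39566/33)) = 43279 + (21 + 3*(I*√1305678/33)) = 43279 + (21 + I*√1305678/11) = 43300 + I*√1305678/11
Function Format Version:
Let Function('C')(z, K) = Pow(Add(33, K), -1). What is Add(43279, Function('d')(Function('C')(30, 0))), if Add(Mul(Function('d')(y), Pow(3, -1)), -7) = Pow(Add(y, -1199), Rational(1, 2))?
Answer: Add(43300, Mul(Rational(1, 11), I, Pow(1305678, Rational(1, 2)))) ≈ Add(43300., Mul(103.88, I))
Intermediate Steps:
Function('d')(y) = Add(21, Mul(3, Pow(Add(-1199, y), Rational(1, 2)))) (Function('d')(y) = Add(21, Mul(3, Pow(Add(y, -1199), Rational(1, 2)))) = Add(21, Mul(3, Pow(Add(-1199, y), Rational(1, 2)))))
Add(43279, Function('d')(Function('C')(30, 0))) = Add(43279, Add(21, Mul(3, Pow(Add(-1199, Pow(Add(33, 0), -1)), Rational(1, 2))))) = Add(43279, Add(21, Mul(3, Pow(Add(-1199, Pow(33, -1)), Rational(1, 2))))) = Add(43279, Add(21, Mul(3, Pow(Add(-1199, Rational(1, 33)), Rational(1, 2))))) = Add(43279, Add(21, Mul(3, Pow(Rational(-39566, 33), Rational(1, 2))))) = Add(43279, Add(21, Mul(3, Mul(Rational(1, 33), I, Pow(1305678, Rational(1, 2)))))) = Add(43279, Add(21, Mul(Rational(1, 11), I, Pow(1305678, Rational(1, 2))))) = Add(43300, Mul(Rational(1, 11), I, Pow(1305678, Rational(1, 2))))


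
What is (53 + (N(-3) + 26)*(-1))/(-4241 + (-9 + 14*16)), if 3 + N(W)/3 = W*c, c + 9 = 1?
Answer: 6/671 ≈ 0.0089419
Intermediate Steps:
c = -8 (c = -9 + 1 = -8)
N(W) = -9 - 24*W (N(W) = -9 + 3*(W*(-8)) = -9 + 3*(-8*W) = -9 - 24*W)
(53 + (N(-3) + 26)*(-1))/(-4241 + (-9 + 14*16)) = (53 + ((-9 - 24*(-3)) + 26)*(-1))/(-4241 + (-9 + 14*16)) = (53 + ((-9 + 72) + 26)*(-1))/(-4241 + (-9 + 224)) = (53 + (63 + 26)*(-1))/(-4241 + 215) = (53 + 89*(-1))/(-4026) = (53 - 89)*(-1/4026) = -36*(-1/4026) = 6/671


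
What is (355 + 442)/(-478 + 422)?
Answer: -797/56 ≈ -14.232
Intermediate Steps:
(355 + 442)/(-478 + 422) = 797/(-56) = 797*(-1/56) = -797/56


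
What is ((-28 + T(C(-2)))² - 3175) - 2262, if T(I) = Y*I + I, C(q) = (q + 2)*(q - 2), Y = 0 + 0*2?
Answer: -4653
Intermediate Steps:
Y = 0 (Y = 0 + 0 = 0)
C(q) = (-2 + q)*(2 + q) (C(q) = (2 + q)*(-2 + q) = (-2 + q)*(2 + q))
T(I) = I (T(I) = 0*I + I = 0 + I = I)
((-28 + T(C(-2)))² - 3175) - 2262 = ((-28 + (-4 + (-2)²))² - 3175) - 2262 = ((-28 + (-4 + 4))² - 3175) - 2262 = ((-28 + 0)² - 3175) - 2262 = ((-28)² - 3175) - 2262 = (784 - 3175) - 2262 = -2391 - 2262 = -4653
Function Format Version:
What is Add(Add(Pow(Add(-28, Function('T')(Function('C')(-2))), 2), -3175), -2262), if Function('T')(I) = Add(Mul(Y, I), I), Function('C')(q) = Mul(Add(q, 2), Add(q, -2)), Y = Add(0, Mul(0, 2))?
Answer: -4653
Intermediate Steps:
Y = 0 (Y = Add(0, 0) = 0)
Function('C')(q) = Mul(Add(-2, q), Add(2, q)) (Function('C')(q) = Mul(Add(2, q), Add(-2, q)) = Mul(Add(-2, q), Add(2, q)))
Function('T')(I) = I (Function('T')(I) = Add(Mul(0, I), I) = Add(0, I) = I)
Add(Add(Pow(Add(-28, Function('T')(Function('C')(-2))), 2), -3175), -2262) = Add(Add(Pow(Add(-28, Add(-4, Pow(-2, 2))), 2), -3175), -2262) = Add(Add(Pow(Add(-28, Add(-4, 4)), 2), -3175), -2262) = Add(Add(Pow(Add(-28, 0), 2), -3175), -2262) = Add(Add(Pow(-28, 2), -3175), -2262) = Add(Add(784, -3175), -2262) = Add(-2391, -2262) = -4653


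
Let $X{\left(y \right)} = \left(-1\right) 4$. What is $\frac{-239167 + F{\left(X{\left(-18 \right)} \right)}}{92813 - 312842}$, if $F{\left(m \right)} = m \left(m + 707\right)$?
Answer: $\frac{241979}{220029} \approx 1.0998$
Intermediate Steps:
$X{\left(y \right)} = -4$
$F{\left(m \right)} = m \left(707 + m\right)$
$\frac{-239167 + F{\left(X{\left(-18 \right)} \right)}}{92813 - 312842} = \frac{-239167 - 4 \left(707 - 4\right)}{92813 - 312842} = \frac{-239167 - 2812}{-220029} = \left(-239167 - 2812\right) \left(- \frac{1}{220029}\right) = \left(-241979\right) \left(- \frac{1}{220029}\right) = \frac{241979}{220029}$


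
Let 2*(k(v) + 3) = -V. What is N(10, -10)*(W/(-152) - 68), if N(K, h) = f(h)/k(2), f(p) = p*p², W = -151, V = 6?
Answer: -424375/38 ≈ -11168.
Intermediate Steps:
f(p) = p³
k(v) = -6 (k(v) = -3 + (-1*6)/2 = -3 + (½)*(-6) = -3 - 3 = -6)
N(K, h) = -h³/6 (N(K, h) = h³/(-6) = h³*(-⅙) = -h³/6)
N(10, -10)*(W/(-152) - 68) = (-⅙*(-10)³)*(-151/(-152) - 68) = (-⅙*(-1000))*(-151*(-1/152) - 68) = 500*(151/152 - 68)/3 = (500/3)*(-10185/152) = -424375/38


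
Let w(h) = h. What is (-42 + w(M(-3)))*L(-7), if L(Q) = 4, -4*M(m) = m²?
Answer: -177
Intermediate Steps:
M(m) = -m²/4
(-42 + w(M(-3)))*L(-7) = (-42 - ¼*(-3)²)*4 = (-42 - ¼*9)*4 = (-42 - 9/4)*4 = -177/4*4 = -177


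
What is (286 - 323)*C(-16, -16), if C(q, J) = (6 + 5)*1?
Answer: -407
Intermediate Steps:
C(q, J) = 11 (C(q, J) = 11*1 = 11)
(286 - 323)*C(-16, -16) = (286 - 323)*11 = -37*11 = -407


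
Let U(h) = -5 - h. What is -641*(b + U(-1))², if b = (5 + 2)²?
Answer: -1298025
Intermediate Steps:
b = 49 (b = 7² = 49)
-641*(b + U(-1))² = -641*(49 + (-5 - 1*(-1)))² = -641*(49 + (-5 + 1))² = -641*(49 - 4)² = -641*45² = -641*2025 = -1298025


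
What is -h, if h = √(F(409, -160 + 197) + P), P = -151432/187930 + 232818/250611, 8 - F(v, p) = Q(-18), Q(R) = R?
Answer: -2*√402398702208034421435/7849554205 ≈ -5.1111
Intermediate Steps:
F(v, p) = 26 (F(v, p) = 8 - 1*(-18) = 8 + 18 = 26)
P = 967160298/7849554205 (P = -151432*1/187930 + 232818*(1/250611) = -75716/93965 + 77606/83537 = 967160298/7849554205 ≈ 0.12321)
h = 2*√402398702208034421435/7849554205 (h = √(26 + 967160298/7849554205) = √(205055569628/7849554205) = 2*√402398702208034421435/7849554205 ≈ 5.1111)
-h = -2*√402398702208034421435/7849554205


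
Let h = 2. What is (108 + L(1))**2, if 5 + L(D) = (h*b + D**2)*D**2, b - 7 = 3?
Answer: 15376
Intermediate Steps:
b = 10 (b = 7 + 3 = 10)
L(D) = -5 + D**2*(20 + D**2) (L(D) = -5 + (2*10 + D**2)*D**2 = -5 + (20 + D**2)*D**2 = -5 + D**2*(20 + D**2))
(108 + L(1))**2 = (108 + (-5 + 1**4 + 20*1**2))**2 = (108 + (-5 + 1 + 20*1))**2 = (108 + (-5 + 1 + 20))**2 = (108 + 16)**2 = 124**2 = 15376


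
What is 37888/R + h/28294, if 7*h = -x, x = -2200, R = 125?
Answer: 3752148252/12378625 ≈ 303.12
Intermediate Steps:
h = 2200/7 (h = (-1*(-2200))/7 = (⅐)*2200 = 2200/7 ≈ 314.29)
37888/R + h/28294 = 37888/125 + (2200/7)/28294 = 37888*(1/125) + (2200/7)*(1/28294) = 37888/125 + 1100/99029 = 3752148252/12378625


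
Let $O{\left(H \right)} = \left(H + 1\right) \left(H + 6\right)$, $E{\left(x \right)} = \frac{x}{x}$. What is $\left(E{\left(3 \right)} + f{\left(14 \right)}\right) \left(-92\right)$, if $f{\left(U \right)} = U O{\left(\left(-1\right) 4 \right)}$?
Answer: $7636$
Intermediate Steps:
$E{\left(x \right)} = 1$
$O{\left(H \right)} = \left(1 + H\right) \left(6 + H\right)$
$f{\left(U \right)} = - 6 U$ ($f{\left(U \right)} = U \left(6 + \left(\left(-1\right) 4\right)^{2} + 7 \left(\left(-1\right) 4\right)\right) = U \left(6 + \left(-4\right)^{2} + 7 \left(-4\right)\right) = U \left(6 + 16 - 28\right) = U \left(-6\right) = - 6 U$)
$\left(E{\left(3 \right)} + f{\left(14 \right)}\right) \left(-92\right) = \left(1 - 84\right) \left(-92\right) = \left(-83\right) \left(-92\right) = 7636$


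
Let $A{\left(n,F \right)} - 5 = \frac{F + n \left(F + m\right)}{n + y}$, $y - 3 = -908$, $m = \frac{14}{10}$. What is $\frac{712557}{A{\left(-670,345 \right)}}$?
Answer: $\frac{1122277275}{239618} \approx 4683.6$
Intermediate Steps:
$m = \frac{7}{5}$ ($m = 14 \cdot \frac{1}{10} = \frac{7}{5} \approx 1.4$)
$y = -905$ ($y = 3 - 908 = -905$)
$A{\left(n,F \right)} = 5 + \frac{F + n \left(\frac{7}{5} + F\right)}{-905 + n}$ ($A{\left(n,F \right)} = 5 + \frac{F + n \left(F + \frac{7}{5}\right)}{n - 905} = 5 + \frac{F + n \left(\frac{7}{5} + F\right)}{-905 + n}$)
$\frac{712557}{A{\left(-670,345 \right)}} = \frac{712557}{\frac{1}{-905 - 670} \left(-4525 + 345 + \frac{32}{5} \left(-670\right) + 345 \left(-670\right)\right)} = \frac{712557}{\frac{1}{-1575} \left(-4525 + 345 - 4288 - 231150\right)} = \frac{712557}{\left(- \frac{1}{1575}\right) \left(-239618\right)} = \frac{712557}{\frac{239618}{1575}} = 712557 \cdot \frac{1575}{239618} = \frac{1122277275}{239618}$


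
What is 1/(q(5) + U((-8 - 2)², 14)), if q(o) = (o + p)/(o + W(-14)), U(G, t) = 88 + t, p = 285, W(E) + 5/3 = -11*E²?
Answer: 3229/328923 ≈ 0.0098169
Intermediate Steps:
W(E) = -5/3 - 11*E²
q(o) = (285 + o)/(-6473/3 + o) (q(o) = (o + 285)/(o + (-5/3 - 11*(-14)²)) = (285 + o)/(o + (-5/3 - 11*196)) = (285 + o)/(o + (-5/3 - 2156)) = (285 + o)/(o - 6473/3) = (285 + o)/(-6473/3 + o))
1/(q(5) + U((-8 - 2)², 14)) = 1/(3*(285 + 5)/(-6473 + 3*5) + (88 + 14)) = 1/(3*290/(-6473 + 15) + 102) = 1/(3*290/(-6458) + 102) = 1/(3*(-1/6458)*290 + 102) = 1/(-435/3229 + 102) = 1/(328923/3229) = 3229/328923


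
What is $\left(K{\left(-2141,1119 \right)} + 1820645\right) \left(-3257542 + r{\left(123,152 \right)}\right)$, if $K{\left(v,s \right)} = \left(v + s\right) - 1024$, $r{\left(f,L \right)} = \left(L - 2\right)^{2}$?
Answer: $-5883244146158$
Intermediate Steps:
$r{\left(f,L \right)} = \left(-2 + L\right)^{2}$
$K{\left(v,s \right)} = -1024 + s + v$ ($K{\left(v,s \right)} = \left(s + v\right) - 1024 = -1024 + s + v$)
$\left(K{\left(-2141,1119 \right)} + 1820645\right) \left(-3257542 + r{\left(123,152 \right)}\right) = \left(\left(-1024 + 1119 - 2141\right) + 1820645\right) \left(-3257542 + \left(-2 + 152\right)^{2}\right) = \left(-2046 + 1820645\right) \left(-3257542 + 150^{2}\right) = 1818599 \left(-3257542 + 22500\right) = 1818599 \left(-3235042\right) = -5883244146158$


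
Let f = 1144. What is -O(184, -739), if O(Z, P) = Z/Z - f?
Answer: 1143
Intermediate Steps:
O(Z, P) = -1143 (O(Z, P) = Z/Z - 1*1144 = 1 - 1144 = -1143)
-O(184, -739) = -1*(-1143) = 1143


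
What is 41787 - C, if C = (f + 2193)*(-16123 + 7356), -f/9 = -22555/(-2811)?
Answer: 17460726411/937 ≈ 1.8635e+7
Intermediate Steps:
f = -67665/937 (f = -(-202995)/(-2811) = -(-202995)*(-1)/2811 = -9*22555/2811 = -67665/937 ≈ -72.214)
C = -17421571992/937 (C = (-67665/937 + 2193)*(-16123 + 7356) = (1987176/937)*(-8767) = -17421571992/937 ≈ -1.8593e+7)
41787 - C = 41787 - 1*(-17421571992/937) = 41787 + 17421571992/937 = 17460726411/937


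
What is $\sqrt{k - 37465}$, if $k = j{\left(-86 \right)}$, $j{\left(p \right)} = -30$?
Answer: $i \sqrt{37495} \approx 193.64 i$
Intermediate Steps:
$k = -30$
$\sqrt{k - 37465} = \sqrt{-30 - 37465} = \sqrt{-37495} = i \sqrt{37495}$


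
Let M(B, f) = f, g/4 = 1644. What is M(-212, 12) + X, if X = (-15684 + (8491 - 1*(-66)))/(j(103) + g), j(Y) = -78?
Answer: 70849/6498 ≈ 10.903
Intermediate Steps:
g = 6576 (g = 4*1644 = 6576)
X = -7127/6498 (X = (-15684 + (8491 - 1*(-66)))/(-78 + 6576) = (-15684 + (8491 + 66))/6498 = (-15684 + 8557)*(1/6498) = -7127*1/6498 = -7127/6498 ≈ -1.0968)
M(-212, 12) + X = 12 - 7127/6498 = 70849/6498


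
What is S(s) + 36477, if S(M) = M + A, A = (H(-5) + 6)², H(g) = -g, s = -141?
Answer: 36457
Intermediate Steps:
A = 121 (A = (-1*(-5) + 6)² = (5 + 6)² = 11² = 121)
S(M) = 121 + M (S(M) = M + 121 = 121 + M)
S(s) + 36477 = (121 - 141) + 36477 = -20 + 36477 = 36457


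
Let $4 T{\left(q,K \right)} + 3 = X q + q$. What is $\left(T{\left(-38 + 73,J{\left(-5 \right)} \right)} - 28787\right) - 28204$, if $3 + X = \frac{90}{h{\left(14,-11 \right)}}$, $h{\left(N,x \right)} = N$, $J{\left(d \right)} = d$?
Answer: $-56953$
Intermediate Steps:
$X = \frac{24}{7}$ ($X = -3 + \frac{90}{14} = -3 + 90 \cdot \frac{1}{14} = -3 + \frac{45}{7} = \frac{24}{7} \approx 3.4286$)
$T{\left(q,K \right)} = - \frac{3}{4} + \frac{31 q}{28}$ ($T{\left(q,K \right)} = - \frac{3}{4} + \frac{\frac{24 q}{7} + q}{4} = - \frac{3}{4} + \frac{\frac{31}{7} q}{4} = - \frac{3}{4} + \frac{31 q}{28}$)
$\left(T{\left(-38 + 73,J{\left(-5 \right)} \right)} - 28787\right) - 28204 = \left(\left(- \frac{3}{4} + \frac{31 \left(-38 + 73\right)}{28}\right) - 28787\right) - 28204 = \left(\left(- \frac{3}{4} + \frac{31}{28} \cdot 35\right) - 28787\right) - 28204 = \left(\left(- \frac{3}{4} + \frac{155}{4}\right) - 28787\right) - 28204 = \left(38 - 28787\right) - 28204 = -28749 - 28204 = -56953$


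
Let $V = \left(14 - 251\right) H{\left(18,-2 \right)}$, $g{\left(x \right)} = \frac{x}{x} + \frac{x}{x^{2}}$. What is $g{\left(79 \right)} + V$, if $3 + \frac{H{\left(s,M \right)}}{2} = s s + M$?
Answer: $- \frac{11945194}{79} \approx -1.5121 \cdot 10^{5}$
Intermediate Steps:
$H{\left(s,M \right)} = -6 + 2 M + 2 s^{2}$ ($H{\left(s,M \right)} = -6 + 2 \left(s s + M\right) = -6 + 2 \left(s^{2} + M\right) = -6 + 2 \left(M + s^{2}\right) = -6 + \left(2 M + 2 s^{2}\right) = -6 + 2 M + 2 s^{2}$)
$g{\left(x \right)} = 1 + \frac{1}{x}$ ($g{\left(x \right)} = 1 + \frac{x}{x^{2}} = 1 + \frac{1}{x}$)
$V = -151206$ ($V = \left(14 - 251\right) \left(-6 + 2 \left(-2\right) + 2 \cdot 18^{2}\right) = - 237 \left(-6 - 4 + 2 \cdot 324\right) = - 237 \left(-6 - 4 + 648\right) = \left(-237\right) 638 = -151206$)
$g{\left(79 \right)} + V = \frac{1 + 79}{79} - 151206 = \frac{1}{79} \cdot 80 - 151206 = \frac{80}{79} - 151206 = - \frac{11945194}{79}$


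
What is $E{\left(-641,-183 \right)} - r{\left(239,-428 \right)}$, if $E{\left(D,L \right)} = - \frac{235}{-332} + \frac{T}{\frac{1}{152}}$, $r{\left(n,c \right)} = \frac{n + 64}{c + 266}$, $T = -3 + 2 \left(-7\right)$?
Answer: $- \frac{23139865}{8964} \approx -2581.4$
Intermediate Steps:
$T = -17$ ($T = -3 - 14 = -17$)
$r{\left(n,c \right)} = \frac{64 + n}{266 + c}$
$E{\left(D,L \right)} = - \frac{857653}{332}$ ($E{\left(D,L \right)} = - \frac{235}{-332} - \frac{17}{\frac{1}{152}} = \left(-235\right) \left(- \frac{1}{332}\right) - 17 \frac{1}{\frac{1}{152}} = \frac{235}{332} - 2584 = - \frac{857653}{332}$)
$E{\left(-641,-183 \right)} - r{\left(239,-428 \right)} = - \frac{857653}{332} - \frac{64 + 239}{266 - 428} = - \frac{857653}{332} - \frac{1}{-162} \cdot 303 = - \frac{857653}{332} - \left(- \frac{1}{162}\right) 303 = - \frac{857653}{332} - - \frac{101}{54} = - \frac{857653}{332} + \frac{101}{54} = - \frac{23139865}{8964}$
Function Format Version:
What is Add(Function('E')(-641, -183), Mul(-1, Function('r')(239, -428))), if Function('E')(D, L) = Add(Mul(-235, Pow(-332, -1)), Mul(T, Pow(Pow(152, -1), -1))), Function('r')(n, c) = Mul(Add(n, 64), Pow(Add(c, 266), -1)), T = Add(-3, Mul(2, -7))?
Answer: Rational(-23139865, 8964) ≈ -2581.4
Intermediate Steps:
T = -17 (T = Add(-3, -14) = -17)
Function('r')(n, c) = Mul(Pow(Add(266, c), -1), Add(64, n)) (Function('r')(n, c) = Mul(Add(64, n), Pow(Add(266, c), -1)) = Mul(Pow(Add(266, c), -1), Add(64, n)))
Function('E')(D, L) = Rational(-857653, 332) (Function('E')(D, L) = Add(Mul(-235, Pow(-332, -1)), Mul(-17, Pow(Pow(152, -1), -1))) = Add(Mul(-235, Rational(-1, 332)), Mul(-17, Pow(Rational(1, 152), -1))) = Add(Rational(235, 332), Mul(-17, 152)) = Add(Rational(235, 332), -2584) = Rational(-857653, 332))
Add(Function('E')(-641, -183), Mul(-1, Function('r')(239, -428))) = Add(Rational(-857653, 332), Mul(-1, Mul(Pow(Add(266, -428), -1), Add(64, 239)))) = Add(Rational(-857653, 332), Mul(-1, Mul(Pow(-162, -1), 303))) = Add(Rational(-857653, 332), Mul(-1, Mul(Rational(-1, 162), 303))) = Add(Rational(-857653, 332), Mul(-1, Rational(-101, 54))) = Add(Rational(-857653, 332), Rational(101, 54)) = Rational(-23139865, 8964)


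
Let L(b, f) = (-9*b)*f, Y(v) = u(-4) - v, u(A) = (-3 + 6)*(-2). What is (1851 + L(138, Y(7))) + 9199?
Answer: 27196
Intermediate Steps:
u(A) = -6 (u(A) = 3*(-2) = -6)
Y(v) = -6 - v
L(b, f) = -9*b*f
(1851 + L(138, Y(7))) + 9199 = (1851 - 9*138*(-6 - 1*7)) + 9199 = (1851 - 9*138*(-6 - 7)) + 9199 = (1851 - 9*138*(-13)) + 9199 = (1851 + 16146) + 9199 = 17997 + 9199 = 27196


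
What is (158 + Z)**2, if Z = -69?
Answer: 7921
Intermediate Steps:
(158 + Z)**2 = (158 - 69)**2 = 89**2 = 7921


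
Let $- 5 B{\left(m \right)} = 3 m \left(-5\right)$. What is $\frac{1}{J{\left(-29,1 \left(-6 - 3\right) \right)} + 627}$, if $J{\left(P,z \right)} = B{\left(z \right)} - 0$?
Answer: $\frac{1}{600} \approx 0.0016667$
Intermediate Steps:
$B{\left(m \right)} = 3 m$ ($B{\left(m \right)} = - \frac{3 m \left(-5\right)}{5} = - \frac{\left(-15\right) m}{5} = 3 m$)
$J{\left(P,z \right)} = 3 z$ ($J{\left(P,z \right)} = 3 z - 0 = 3 z + 0 = 3 z$)
$\frac{1}{J{\left(-29,1 \left(-6 - 3\right) \right)} + 627} = \frac{1}{3 \cdot 1 \left(-6 - 3\right) + 627} = \frac{1}{3 \cdot 1 \left(-9\right) + 627} = \frac{1}{3 \left(-9\right) + 627} = \frac{1}{-27 + 627} = \frac{1}{600}$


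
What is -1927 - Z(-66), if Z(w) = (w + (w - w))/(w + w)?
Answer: -3855/2 ≈ -1927.5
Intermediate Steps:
Z(w) = 1/2 (Z(w) = (w + 0)/((2*w)) = w*(1/(2*w)) = 1/2)
-1927 - Z(-66) = -1927 - 1*1/2 = -1927 - 1/2 = -3855/2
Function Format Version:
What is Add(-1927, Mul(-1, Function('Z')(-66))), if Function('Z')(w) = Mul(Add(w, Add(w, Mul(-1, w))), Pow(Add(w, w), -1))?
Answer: Rational(-3855, 2) ≈ -1927.5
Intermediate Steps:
Function('Z')(w) = Rational(1, 2) (Function('Z')(w) = Mul(Add(w, 0), Pow(Mul(2, w), -1)) = Mul(w, Mul(Rational(1, 2), Pow(w, -1))) = Rational(1, 2))
Add(-1927, Mul(-1, Function('Z')(-66))) = Add(-1927, Mul(-1, Rational(1, 2))) = Add(-1927, Rational(-1, 2)) = Rational(-3855, 2)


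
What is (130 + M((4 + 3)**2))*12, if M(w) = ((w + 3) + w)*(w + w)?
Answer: 120336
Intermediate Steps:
M(w) = 2*w*(3 + 2*w) (M(w) = ((3 + w) + w)*(2*w) = (3 + 2*w)*(2*w) = 2*w*(3 + 2*w))
(130 + M((4 + 3)**2))*12 = (130 + 2*(4 + 3)**2*(3 + 2*(4 + 3)**2))*12 = (130 + 2*7**2*(3 + 2*7**2))*12 = (130 + 2*49*(3 + 2*49))*12 = (130 + 2*49*(3 + 98))*12 = (130 + 2*49*101)*12 = (130 + 9898)*12 = 10028*12 = 120336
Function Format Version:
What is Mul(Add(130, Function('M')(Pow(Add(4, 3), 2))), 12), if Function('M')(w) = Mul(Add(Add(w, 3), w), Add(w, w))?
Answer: 120336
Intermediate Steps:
Function('M')(w) = Mul(2, w, Add(3, Mul(2, w))) (Function('M')(w) = Mul(Add(Add(3, w), w), Mul(2, w)) = Mul(Add(3, Mul(2, w)), Mul(2, w)) = Mul(2, w, Add(3, Mul(2, w))))
Mul(Add(130, Function('M')(Pow(Add(4, 3), 2))), 12) = Mul(Add(130, Mul(2, Pow(Add(4, 3), 2), Add(3, Mul(2, Pow(Add(4, 3), 2))))), 12) = Mul(Add(130, Mul(2, Pow(7, 2), Add(3, Mul(2, Pow(7, 2))))), 12) = Mul(Add(130, Mul(2, 49, Add(3, Mul(2, 49)))), 12) = Mul(Add(130, Mul(2, 49, Add(3, 98))), 12) = Mul(Add(130, Mul(2, 49, 101)), 12) = Mul(Add(130, 9898), 12) = Mul(10028, 12) = 120336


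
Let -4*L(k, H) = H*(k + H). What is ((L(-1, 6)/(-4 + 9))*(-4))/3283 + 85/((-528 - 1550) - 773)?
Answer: -261949/9359833 ≈ -0.027986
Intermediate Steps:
L(k, H) = -H*(H + k)/4 (L(k, H) = -H*(k + H)/4 = -H*(H + k)/4)
((L(-1, 6)/(-4 + 9))*(-4))/3283 + 85/((-528 - 1550) - 773) = (((-¼*6*(6 - 1))/(-4 + 9))*(-4))/3283 + 85/((-528 - 1550) - 773) = (((-¼*6*5)/5)*(-4))*(1/3283) + 85/(-2078 - 773) = (((⅕)*(-15/2))*(-4))*(1/3283) + 85/(-2851) = -3/2*(-4)*(1/3283) + 85*(-1/2851) = 6*(1/3283) - 85/2851 = 6/3283 - 85/2851 = -261949/9359833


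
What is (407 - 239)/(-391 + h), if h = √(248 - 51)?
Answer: -2346/5453 - 6*√197/5453 ≈ -0.44567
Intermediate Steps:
h = √197 ≈ 14.036
(407 - 239)/(-391 + h) = (407 - 239)/(-391 + √197) = 168/(-391 + √197)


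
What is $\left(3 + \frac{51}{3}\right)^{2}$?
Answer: $400$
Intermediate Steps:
$\left(3 + \frac{51}{3}\right)^{2} = \left(3 + 51 \cdot \frac{1}{3}\right)^{2} = \left(3 + 17\right)^{2} = 20^{2} = 400$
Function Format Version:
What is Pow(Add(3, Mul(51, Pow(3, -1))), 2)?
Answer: 400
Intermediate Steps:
Pow(Add(3, Mul(51, Pow(3, -1))), 2) = Pow(Add(3, Mul(51, Rational(1, 3))), 2) = Pow(Add(3, 17), 2) = Pow(20, 2) = 400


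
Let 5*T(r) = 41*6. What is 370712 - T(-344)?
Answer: 1853314/5 ≈ 3.7066e+5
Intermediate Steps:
T(r) = 246/5 (T(r) = (41*6)/5 = (1/5)*246 = 246/5)
370712 - T(-344) = 370712 - 1*246/5 = 370712 - 246/5 = 1853314/5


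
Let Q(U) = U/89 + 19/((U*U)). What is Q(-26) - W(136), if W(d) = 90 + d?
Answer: -13612949/60164 ≈ -226.26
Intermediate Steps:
Q(U) = 19/U² + U/89 (Q(U) = U*(1/89) + 19/(U²) = U/89 + 19/U² = 19/U² + U/89)
Q(-26) - W(136) = (19/(-26)² + (1/89)*(-26)) - (90 + 136) = (19*(1/676) - 26/89) - 1*226 = (19/676 - 26/89) - 226 = -15885/60164 - 226 = -13612949/60164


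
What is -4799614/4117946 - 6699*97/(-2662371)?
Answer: -1683749910026/1827250001661 ≈ -0.92147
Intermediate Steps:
-4799614/4117946 - 6699*97/(-2662371) = -4799614*1/4117946 - 649803*(-1/2662371) = -2399807/2058973 + 216601/887457 = -1683749910026/1827250001661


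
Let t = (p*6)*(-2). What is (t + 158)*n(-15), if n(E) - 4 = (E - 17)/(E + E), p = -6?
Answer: 3496/3 ≈ 1165.3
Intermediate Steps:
t = 72 (t = -6*6*(-2) = -36*(-2) = 72)
n(E) = 4 + (-17 + E)/(2*E) (n(E) = 4 + (E - 17)/(E + E) = 4 + (-17 + E)/((2*E)) = 4 + (-17 + E)*(1/(2*E)) = 4 + (-17 + E)/(2*E))
(t + 158)*n(-15) = (72 + 158)*((½)*(-17 + 9*(-15))/(-15)) = 230*((½)*(-1/15)*(-17 - 135)) = 230*((½)*(-1/15)*(-152)) = 230*(76/15) = 3496/3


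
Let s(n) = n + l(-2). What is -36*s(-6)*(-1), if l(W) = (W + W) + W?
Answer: -432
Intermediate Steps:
l(W) = 3*W (l(W) = 2*W + W = 3*W)
s(n) = -6 + n (s(n) = n + 3*(-2) = n - 6 = -6 + n)
-36*s(-6)*(-1) = -36*(-6 - 6)*(-1) = -36*(-12)*(-1) = 432*(-1) = -432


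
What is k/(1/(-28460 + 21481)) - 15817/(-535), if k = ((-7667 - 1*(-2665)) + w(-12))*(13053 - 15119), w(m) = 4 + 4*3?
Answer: -38461797015323/535 ≈ -7.1891e+10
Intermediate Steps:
w(m) = 16 (w(m) = 4 + 12 = 16)
k = 10301076 (k = ((-7667 - 1*(-2665)) + 16)*(13053 - 15119) = ((-7667 + 2665) + 16)*(-2066) = (-5002 + 16)*(-2066) = -4986*(-2066) = 10301076)
k/(1/(-28460 + 21481)) - 15817/(-535) = 10301076/(1/(-28460 + 21481)) - 15817/(-535) = 10301076/(1/(-6979)) - 15817*(-1/535) = 10301076/(-1/6979) + 15817/535 = 10301076*(-6979) + 15817/535 = -71891209404 + 15817/535 = -38461797015323/535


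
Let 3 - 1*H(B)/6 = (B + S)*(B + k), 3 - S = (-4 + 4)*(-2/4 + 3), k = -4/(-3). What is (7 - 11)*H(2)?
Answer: 328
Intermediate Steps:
k = 4/3 (k = -4*(-1/3) = 4/3 ≈ 1.3333)
S = 3 (S = 3 - (-4 + 4)*(-2/4 + 3) = 3 - 0*(-2*1/4 + 3) = 3 - 0*(-1/2 + 3) = 3 - 0*5/2 = 3 - 1*0 = 3 + 0 = 3)
H(B) = 18 - 6*(3 + B)*(4/3 + B) (H(B) = 18 - 6*(B + 3)*(B + 4/3) = 18 - 6*(3 + B)*(4/3 + B))
(7 - 11)*H(2) = (7 - 11)*(-6 - 26*2 - 6*2**2) = -4*(-6 - 52 - 6*4) = -4*(-6 - 52 - 24) = -4*(-82) = 328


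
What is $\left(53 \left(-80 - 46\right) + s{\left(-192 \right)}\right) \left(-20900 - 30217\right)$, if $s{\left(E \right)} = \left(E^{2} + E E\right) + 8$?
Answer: $-3427803786$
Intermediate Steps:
$s{\left(E \right)} = 8 + 2 E^{2}$ ($s{\left(E \right)} = \left(E^{2} + E^{2}\right) + 8 = 2 E^{2} + 8 = 8 + 2 E^{2}$)
$\left(53 \left(-80 - 46\right) + s{\left(-192 \right)}\right) \left(-20900 - 30217\right) = \left(53 \left(-80 - 46\right) + \left(8 + 2 \left(-192\right)^{2}\right)\right) \left(-20900 - 30217\right) = \left(53 \left(-126\right) + \left(8 + 2 \cdot 36864\right)\right) \left(-20900 - 30217\right) = \left(-6678 + \left(8 + 73728\right)\right) \left(-51117\right) = \left(-6678 + 73736\right) \left(-51117\right) = 67058 \left(-51117\right) = -3427803786$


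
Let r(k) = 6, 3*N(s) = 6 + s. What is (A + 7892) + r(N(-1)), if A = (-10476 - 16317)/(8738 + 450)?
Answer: 72540031/9188 ≈ 7895.1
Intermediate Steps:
N(s) = 2 + s/3 (N(s) = (6 + s)/3 = 2 + s/3)
A = -26793/9188 ≈ -2.9161
(A + 7892) + r(N(-1)) = (-26793/9188 + 7892) + 6 = 72484903/9188 + 6 = 72540031/9188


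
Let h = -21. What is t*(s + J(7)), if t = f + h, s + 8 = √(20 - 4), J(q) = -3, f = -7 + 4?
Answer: 168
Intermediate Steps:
f = -3
s = -4 (s = -8 + √(20 - 4) = -8 + √16 = -8 + 4 = -4)
t = -24 (t = -3 - 21 = -24)
t*(s + J(7)) = -24*(-4 - 3) = -24*(-7) = 168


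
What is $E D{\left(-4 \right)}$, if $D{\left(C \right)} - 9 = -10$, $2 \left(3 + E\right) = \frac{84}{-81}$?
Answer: $\frac{95}{27} \approx 3.5185$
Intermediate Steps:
$E = - \frac{95}{27}$ ($E = -3 + \frac{84 \frac{1}{-81}}{2} = -3 + \frac{84 \left(- \frac{1}{81}\right)}{2} = -3 + \frac{1}{2} \left(- \frac{28}{27}\right) = -3 - \frac{14}{27} = - \frac{95}{27} \approx -3.5185$)
$D{\left(C \right)} = -1$ ($D{\left(C \right)} = 9 - 10 = -1$)
$E D{\left(-4 \right)} = \left(- \frac{95}{27}\right) \left(-1\right) = \frac{95}{27}$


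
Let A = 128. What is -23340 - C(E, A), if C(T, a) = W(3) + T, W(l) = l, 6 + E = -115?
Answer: -23222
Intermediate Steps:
E = -121 (E = -6 - 115 = -121)
C(T, a) = 3 + T
-23340 - C(E, A) = -23340 - (3 - 121) = -23340 - 1*(-118) = -23340 + 118 = -23222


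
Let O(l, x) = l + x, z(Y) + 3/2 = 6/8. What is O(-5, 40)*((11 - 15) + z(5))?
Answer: -665/4 ≈ -166.25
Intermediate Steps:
z(Y) = -3/4 (z(Y) = -3/2 + 6/8 = -3/2 + 6*(1/8) = -3/2 + 3/4 = -3/4)
O(-5, 40)*((11 - 15) + z(5)) = (-5 + 40)*((11 - 15) - 3/4) = 35*(-4 - 3/4) = 35*(-19/4) = -665/4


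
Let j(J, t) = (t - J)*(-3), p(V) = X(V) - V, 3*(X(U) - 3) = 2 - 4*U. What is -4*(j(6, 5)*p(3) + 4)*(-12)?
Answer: -288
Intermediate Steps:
X(U) = 11/3 - 4*U/3 (X(U) = 3 + (2 - 4*U)/3 = 3 + (⅔ - 4*U/3) = 11/3 - 4*U/3)
p(V) = 11/3 - 7*V/3 (p(V) = (11/3 - 4*V/3) - V = 11/3 - 7*V/3)
j(J, t) = -3*t + 3*J
-4*(j(6, 5)*p(3) + 4)*(-12) = -4*((-3*5 + 3*6)*(11/3 - 7/3*3) + 4)*(-12) = -4*((-15 + 18)*(11/3 - 7) + 4)*(-12) = -4*(3*(-10/3) + 4)*(-12) = -4*(-10 + 4)*(-12) = -4*(-6)*(-12) = 24*(-12) = -288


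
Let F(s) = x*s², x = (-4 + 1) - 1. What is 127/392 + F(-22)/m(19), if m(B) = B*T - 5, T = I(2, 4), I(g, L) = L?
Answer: -749895/27832 ≈ -26.944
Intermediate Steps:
T = 4
m(B) = -5 + 4*B (m(B) = B*4 - 5 = 4*B - 5 = -5 + 4*B)
x = -4 (x = -3 - 1 = -4)
F(s) = -4*s²
127/392 + F(-22)/m(19) = 127/392 + (-4*(-22)²)/(-5 + 4*19) = 127*(1/392) + (-4*484)/(-5 + 76) = 127/392 - 1936/71 = -749895/27832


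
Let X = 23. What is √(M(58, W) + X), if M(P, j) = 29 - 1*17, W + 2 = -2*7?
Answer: √35 ≈ 5.9161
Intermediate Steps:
W = -16 (W = -2 - 2*7 = -2 - 14 = -16)
M(P, j) = 12 (M(P, j) = 29 - 17 = 12)
√(M(58, W) + X) = √(12 + 23) = √35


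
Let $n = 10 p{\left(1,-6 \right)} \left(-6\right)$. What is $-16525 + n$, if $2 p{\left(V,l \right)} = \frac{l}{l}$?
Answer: $-16555$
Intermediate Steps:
$p{\left(V,l \right)} = \frac{1}{2}$ ($p{\left(V,l \right)} = \frac{l \frac{1}{l}}{2} = \frac{1}{2} \cdot 1 = \frac{1}{2}$)
$n = -30$ ($n = 10 \cdot \frac{1}{2} \left(-6\right) = 5 \left(-6\right) = -30$)
$-16525 + n = -16525 - 30 = -16555$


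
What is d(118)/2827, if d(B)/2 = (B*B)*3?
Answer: 83544/2827 ≈ 29.552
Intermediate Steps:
d(B) = 6*B**2 (d(B) = 2*((B*B)*3) = 2*(B**2*3) = 2*(3*B**2) = 6*B**2)
d(118)/2827 = (6*118**2)/2827 = (6*13924)*(1/2827) = 83544*(1/2827) = 83544/2827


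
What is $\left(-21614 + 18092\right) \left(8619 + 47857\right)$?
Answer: $-198908472$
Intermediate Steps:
$\left(-21614 + 18092\right) \left(8619 + 47857\right) = \left(-3522\right) 56476 = -198908472$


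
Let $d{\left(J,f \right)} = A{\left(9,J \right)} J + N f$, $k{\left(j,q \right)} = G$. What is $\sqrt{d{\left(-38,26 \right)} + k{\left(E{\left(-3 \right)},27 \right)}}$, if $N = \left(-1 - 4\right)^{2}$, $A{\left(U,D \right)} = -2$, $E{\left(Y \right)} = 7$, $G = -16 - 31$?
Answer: $\sqrt{679} \approx 26.058$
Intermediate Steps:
$G = -47$
$N = 25$ ($N = \left(-5\right)^{2} = 25$)
$k{\left(j,q \right)} = -47$
$d{\left(J,f \right)} = - 2 J + 25 f$
$\sqrt{d{\left(-38,26 \right)} + k{\left(E{\left(-3 \right)},27 \right)}} = \sqrt{\left(\left(-2\right) \left(-38\right) + 25 \cdot 26\right) - 47} = \sqrt{\left(76 + 650\right) - 47} = \sqrt{726 - 47} = \sqrt{679}$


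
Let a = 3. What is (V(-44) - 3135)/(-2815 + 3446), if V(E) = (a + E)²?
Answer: -1454/631 ≈ -2.3043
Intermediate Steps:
V(E) = (3 + E)²
(V(-44) - 3135)/(-2815 + 3446) = ((3 - 44)² - 3135)/(-2815 + 3446) = ((-41)² - 3135)/631 = (1681 - 3135)*(1/631) = -1454*1/631 = -1454/631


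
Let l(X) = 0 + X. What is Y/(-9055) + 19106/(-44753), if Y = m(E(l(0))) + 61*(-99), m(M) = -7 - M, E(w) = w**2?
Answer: 97571808/405238415 ≈ 0.24078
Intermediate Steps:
l(X) = X
Y = -6046 (Y = (-7 - 1*0**2) + 61*(-99) = (-7 - 1*0) - 6039 = (-7 + 0) - 6039 = -7 - 6039 = -6046)
Y/(-9055) + 19106/(-44753) = -6046/(-9055) + 19106/(-44753) = -6046*(-1/9055) + 19106*(-1/44753) = 6046/9055 - 19106/44753 = 97571808/405238415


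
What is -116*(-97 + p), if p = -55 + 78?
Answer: 8584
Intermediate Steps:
p = 23
-116*(-97 + p) = -116*(-97 + 23) = -116*(-74) = 8584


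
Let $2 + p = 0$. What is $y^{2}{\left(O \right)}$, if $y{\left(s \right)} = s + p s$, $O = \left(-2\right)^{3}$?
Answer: $64$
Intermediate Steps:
$p = -2$ ($p = -2 + 0 = -2$)
$O = -8$
$y{\left(s \right)} = - s$ ($y{\left(s \right)} = s - 2 s = - s$)
$y^{2}{\left(O \right)} = \left(\left(-1\right) \left(-8\right)\right)^{2} = 8^{2} = 64$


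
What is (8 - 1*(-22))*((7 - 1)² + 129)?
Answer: 4950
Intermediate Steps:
(8 - 1*(-22))*((7 - 1)² + 129) = (8 + 22)*(6² + 129) = 30*(36 + 129) = 30*165 = 4950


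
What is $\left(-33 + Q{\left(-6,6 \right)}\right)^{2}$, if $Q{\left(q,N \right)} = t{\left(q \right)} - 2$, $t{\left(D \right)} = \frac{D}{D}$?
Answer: $1156$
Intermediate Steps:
$t{\left(D \right)} = 1$
$Q{\left(q,N \right)} = -1$ ($Q{\left(q,N \right)} = 1 - 2 = -1$)
$\left(-33 + Q{\left(-6,6 \right)}\right)^{2} = \left(-33 - 1\right)^{2} = \left(-34\right)^{2} = 1156$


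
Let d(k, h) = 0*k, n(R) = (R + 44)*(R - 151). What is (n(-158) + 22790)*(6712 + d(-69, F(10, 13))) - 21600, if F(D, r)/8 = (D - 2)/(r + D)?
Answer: 389381792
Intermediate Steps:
n(R) = (-151 + R)*(44 + R) (n(R) = (44 + R)*(-151 + R) = (-151 + R)*(44 + R))
F(D, r) = 8*(-2 + D)/(D + r) (F(D, r) = 8*((D - 2)/(r + D)) = 8*((-2 + D)/(D + r)) = 8*(-2 + D)/(D + r))
d(k, h) = 0
(n(-158) + 22790)*(6712 + d(-69, F(10, 13))) - 21600 = ((-6644 + (-158)² - 107*(-158)) + 22790)*(6712 + 0) - 21600 = ((-6644 + 24964 + 16906) + 22790)*6712 - 21600 = (35226 + 22790)*6712 - 21600 = 58016*6712 - 21600 = 389403392 - 21600 = 389381792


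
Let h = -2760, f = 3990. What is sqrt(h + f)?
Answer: sqrt(1230) ≈ 35.071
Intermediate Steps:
sqrt(h + f) = sqrt(-2760 + 3990) = sqrt(1230)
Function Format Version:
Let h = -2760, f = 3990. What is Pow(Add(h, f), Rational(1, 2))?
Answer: Pow(1230, Rational(1, 2)) ≈ 35.071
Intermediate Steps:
Pow(Add(h, f), Rational(1, 2)) = Pow(Add(-2760, 3990), Rational(1, 2)) = Pow(1230, Rational(1, 2))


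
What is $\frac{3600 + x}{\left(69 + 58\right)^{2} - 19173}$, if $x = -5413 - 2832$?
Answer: $\frac{4645}{3044} \approx 1.526$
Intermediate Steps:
$x = -8245$
$\frac{3600 + x}{\left(69 + 58\right)^{2} - 19173} = \frac{3600 - 8245}{\left(69 + 58\right)^{2} - 19173} = - \frac{4645}{127^{2} - 19173} = - \frac{4645}{16129 - 19173} = - \frac{4645}{-3044} = \left(-4645\right) \left(- \frac{1}{3044}\right) = \frac{4645}{3044}$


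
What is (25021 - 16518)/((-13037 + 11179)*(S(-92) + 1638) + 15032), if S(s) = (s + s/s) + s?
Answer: -8503/2688358 ≈ -0.0031629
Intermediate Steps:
S(s) = 1 + 2*s (S(s) = (s + 1) + s = (1 + s) + s = 1 + 2*s)
(25021 - 16518)/((-13037 + 11179)*(S(-92) + 1638) + 15032) = (25021 - 16518)/((-13037 + 11179)*((1 + 2*(-92)) + 1638) + 15032) = 8503/(-1858*((1 - 184) + 1638) + 15032) = 8503/(-1858*(-183 + 1638) + 15032) = 8503/(-1858*1455 + 15032) = 8503/(-2703390 + 15032) = 8503/(-2688358) = 8503*(-1/2688358) = -8503/2688358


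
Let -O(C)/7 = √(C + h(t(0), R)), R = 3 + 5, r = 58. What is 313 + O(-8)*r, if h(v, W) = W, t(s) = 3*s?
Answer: 313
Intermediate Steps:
R = 8
O(C) = -7*√(8 + C) (O(C) = -7*√(C + 8) = -7*√(8 + C))
313 + O(-8)*r = 313 - 7*√(8 - 8)*58 = 313 - 7*√0*58 = 313 - 7*0*58 = 313 + 0*58 = 313 + 0 = 313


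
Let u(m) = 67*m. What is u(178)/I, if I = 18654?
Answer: 5963/9327 ≈ 0.63933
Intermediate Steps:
u(178)/I = (67*178)/18654 = 11926*(1/18654) = 5963/9327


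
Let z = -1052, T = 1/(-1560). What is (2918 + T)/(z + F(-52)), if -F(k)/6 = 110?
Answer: -4552079/2670720 ≈ -1.7044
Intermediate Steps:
F(k) = -660 (F(k) = -6*110 = -660)
T = -1/1560 ≈ -0.00064103
(2918 + T)/(z + F(-52)) = (2918 - 1/1560)/(-1052 - 660) = (4552079/1560)/(-1712) = (4552079/1560)*(-1/1712) = -4552079/2670720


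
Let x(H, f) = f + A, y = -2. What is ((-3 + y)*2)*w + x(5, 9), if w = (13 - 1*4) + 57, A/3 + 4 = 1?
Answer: -660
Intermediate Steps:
A = -9 (A = -12 + 3*1 = -12 + 3 = -9)
x(H, f) = -9 + f (x(H, f) = f - 9 = -9 + f)
w = 66 (w = (13 - 4) + 57 = 9 + 57 = 66)
((-3 + y)*2)*w + x(5, 9) = ((-3 - 2)*2)*66 + (-9 + 9) = -5*2*66 + 0 = -10*66 + 0 = -660 + 0 = -660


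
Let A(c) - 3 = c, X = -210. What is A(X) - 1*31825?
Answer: -32032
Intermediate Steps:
A(c) = 3 + c
A(X) - 1*31825 = (3 - 210) - 1*31825 = -207 - 31825 = -32032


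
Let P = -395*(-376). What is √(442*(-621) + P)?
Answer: I*√125962 ≈ 354.91*I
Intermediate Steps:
P = 148520
√(442*(-621) + P) = √(442*(-621) + 148520) = √(-274482 + 148520) = √(-125962) = I*√125962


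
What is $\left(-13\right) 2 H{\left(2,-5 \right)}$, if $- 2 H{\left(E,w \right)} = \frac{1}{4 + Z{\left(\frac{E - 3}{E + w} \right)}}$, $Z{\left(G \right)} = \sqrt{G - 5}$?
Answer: $\frac{78}{31} - \frac{13 i \sqrt{42}}{62} \approx 2.5161 - 1.3589 i$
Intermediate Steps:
$Z{\left(G \right)} = \sqrt{-5 + G}$
$H{\left(E,w \right)} = - \frac{1}{2 \left(4 + \sqrt{-5 + \frac{-3 + E}{E + w}}\right)}$ ($H{\left(E,w \right)} = - \frac{1}{2 \left(4 + \sqrt{-5 + \frac{E - 3}{E + w}}\right)} = - \frac{1}{2 \left(4 + \sqrt{-5 + \frac{-3 + E}{E + w}}\right)}$)
$\left(-13\right) 2 H{\left(2,-5 \right)} = \left(-13\right) 2 \left(- \frac{1}{8 + 2 \sqrt{- \frac{3 + 4 \cdot 2 + 5 \left(-5\right)}{2 - 5}}}\right) = - 26 \left(- \frac{1}{8 + 2 \sqrt{- \frac{3 + 8 - 25}{-3}}}\right) = - 26 \left(- \frac{1}{8 + 2 \sqrt{\left(-1\right) \left(- \frac{1}{3}\right) \left(-14\right)}}\right) = - 26 \left(- \frac{1}{8 + 2 \sqrt{- \frac{14}{3}}}\right) = - 26 \left(- \frac{1}{8 + 2 \frac{i \sqrt{42}}{3}}\right) = - 26 \left(- \frac{1}{8 + \frac{2 i \sqrt{42}}{3}}\right) = \frac{26}{8 + \frac{2 i \sqrt{42}}{3}}$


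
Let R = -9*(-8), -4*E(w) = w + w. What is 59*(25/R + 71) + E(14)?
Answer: 302579/72 ≈ 4202.5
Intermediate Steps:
E(w) = -w/2 (E(w) = -(w + w)/4 = -w/2)
R = 72
59*(25/R + 71) + E(14) = 59*(25/72 + 71) - ½*14 = 59*(25*(1/72) + 71) - 7 = 59*(25/72 + 71) - 7 = 59*(5137/72) - 7 = 303083/72 - 7 = 302579/72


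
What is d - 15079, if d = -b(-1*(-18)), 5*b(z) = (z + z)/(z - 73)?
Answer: -4146689/275 ≈ -15079.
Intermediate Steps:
b(z) = 2*z/(5*(-73 + z)) (b(z) = ((z + z)/(z - 73))/5 = ((2*z)/(-73 + z))/5 = (2*z/(-73 + z))/5 = 2*z/(5*(-73 + z)))
d = 36/275 (d = -2*(-1*(-18))/(5*(-73 - 1*(-18))) = -2*18/(5*(-73 + 18)) = -2*18/(5*(-55)) = -2*18*(-1)/(5*55) = -1*(-36/275) = 36/275 ≈ 0.13091)
d - 15079 = 36/275 - 15079 = -4146689/275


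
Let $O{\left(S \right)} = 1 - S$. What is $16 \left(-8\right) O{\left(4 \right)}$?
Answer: $384$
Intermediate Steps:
$16 \left(-8\right) O{\left(4 \right)} = 16 \left(-8\right) \left(1 - 4\right) = - 128 \left(1 - 4\right) = \left(-128\right) \left(-3\right) = 384$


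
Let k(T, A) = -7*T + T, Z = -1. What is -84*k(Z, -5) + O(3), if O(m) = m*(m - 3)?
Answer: -504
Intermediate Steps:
O(m) = m*(-3 + m)
k(T, A) = -6*T
-84*k(Z, -5) + O(3) = -(-504)*(-1) + 3*(-3 + 3) = -84*6 + 3*0 = -504 + 0 = -504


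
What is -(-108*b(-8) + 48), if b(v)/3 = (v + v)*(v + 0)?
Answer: 41424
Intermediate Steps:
b(v) = 6*v**2 (b(v) = 3*((v + v)*(v + 0)) = 3*((2*v)*v) = 3*(2*v**2) = 6*v**2)
-(-108*b(-8) + 48) = -(-648*(-8)**2 + 48) = -(-648*64 + 48) = -(-108*384 + 48) = -(-41472 + 48) = -1*(-41424) = 41424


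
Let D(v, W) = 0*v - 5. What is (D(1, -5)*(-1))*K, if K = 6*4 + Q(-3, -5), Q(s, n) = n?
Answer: 95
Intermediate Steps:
K = 19 (K = 6*4 - 5 = 24 - 5 = 19)
D(v, W) = -5 (D(v, W) = 0 - 5 = -5)
(D(1, -5)*(-1))*K = -5*(-1)*19 = 5*19 = 95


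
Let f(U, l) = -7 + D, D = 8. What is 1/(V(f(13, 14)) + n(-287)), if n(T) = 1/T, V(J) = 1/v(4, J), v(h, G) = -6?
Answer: -1722/293 ≈ -5.8771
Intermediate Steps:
f(U, l) = 1 (f(U, l) = -7 + 8 = 1)
V(J) = -1/6 (V(J) = 1/(-6) = -1/6)
1/(V(f(13, 14)) + n(-287)) = 1/(-1/6 + 1/(-287)) = 1/(-1/6 - 1/287) = 1/(-293/1722) = -1722/293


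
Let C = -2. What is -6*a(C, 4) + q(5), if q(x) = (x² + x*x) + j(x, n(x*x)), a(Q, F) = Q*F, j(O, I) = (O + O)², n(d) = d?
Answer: 198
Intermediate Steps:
j(O, I) = 4*O² (j(O, I) = (2*O)² = 4*O²)
a(Q, F) = F*Q
q(x) = 6*x² (q(x) = (x² + x*x) + 4*x² = (x² + x²) + 4*x² = 2*x² + 4*x² = 6*x²)
-6*a(C, 4) + q(5) = -24*(-2) + 6*5² = -6*(-8) + 6*25 = 48 + 150 = 198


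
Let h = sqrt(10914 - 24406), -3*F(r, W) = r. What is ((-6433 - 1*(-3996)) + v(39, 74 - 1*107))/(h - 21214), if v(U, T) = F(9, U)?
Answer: 6470270/56255911 + 610*I*sqrt(3373)/56255911 ≈ 0.11501 + 0.00062975*I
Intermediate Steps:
F(r, W) = -r/3
v(U, T) = -3 (v(U, T) = -1/3*9 = -3)
h = 2*I*sqrt(3373) (h = sqrt(-13492) = 2*I*sqrt(3373) ≈ 116.16*I)
((-6433 - 1*(-3996)) + v(39, 74 - 1*107))/(h - 21214) = ((-6433 - 1*(-3996)) - 3)/(2*I*sqrt(3373) - 21214) = ((-6433 + 3996) - 3)/(-21214 + 2*I*sqrt(3373)) = (-2437 - 3)/(-21214 + 2*I*sqrt(3373)) = -2440/(-21214 + 2*I*sqrt(3373))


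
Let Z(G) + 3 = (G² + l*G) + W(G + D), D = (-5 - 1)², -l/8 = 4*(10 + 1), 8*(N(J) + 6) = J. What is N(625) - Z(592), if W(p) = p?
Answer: -1141063/8 ≈ -1.4263e+5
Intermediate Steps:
N(J) = -6 + J/8
l = -352 (l = -32*(10 + 1) = -32*11 = -8*44 = -352)
D = 36 (D = (-6)² = 36)
Z(G) = 33 + G² - 351*G (Z(G) = -3 + ((G² - 352*G) + (G + 36)) = -3 + ((G² - 352*G) + (36 + G)) = -3 + (36 + G² - 351*G) = 33 + G² - 351*G)
N(625) - Z(592) = (-6 + (⅛)*625) - (33 + 592² - 351*592) = (-6 + 625/8) - (33 + 350464 - 207792) = 577/8 - 1*142705 = 577/8 - 142705 = -1141063/8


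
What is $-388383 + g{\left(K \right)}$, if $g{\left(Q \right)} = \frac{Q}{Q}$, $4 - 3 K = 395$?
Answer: $-388382$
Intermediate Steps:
$K = - \frac{391}{3}$ ($K = \frac{4}{3} - \frac{395}{3} = - \frac{391}{3} \approx -130.33$)
$g{\left(Q \right)} = 1$
$-388383 + g{\left(K \right)} = -388383 + 1 = -388382$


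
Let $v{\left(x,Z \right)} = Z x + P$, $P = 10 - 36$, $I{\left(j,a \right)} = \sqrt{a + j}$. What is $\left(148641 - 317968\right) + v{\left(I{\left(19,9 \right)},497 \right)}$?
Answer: $-169353 + 994 \sqrt{7} \approx -1.6672 \cdot 10^{5}$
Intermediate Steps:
$P = -26$ ($P = 10 - 36 = -26$)
$v{\left(x,Z \right)} = -26 + Z x$ ($v{\left(x,Z \right)} = Z x - 26 = -26 + Z x$)
$\left(148641 - 317968\right) + v{\left(I{\left(19,9 \right)},497 \right)} = \left(148641 - 317968\right) - \left(26 - 497 \sqrt{9 + 19}\right) = -169327 - \left(26 - 497 \sqrt{28}\right) = -169327 - \left(26 - 497 \cdot 2 \sqrt{7}\right) = -169327 - \left(26 - 994 \sqrt{7}\right) = -169353 + 994 \sqrt{7}$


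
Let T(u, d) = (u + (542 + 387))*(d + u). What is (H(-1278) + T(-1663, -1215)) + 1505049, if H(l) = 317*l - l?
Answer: 3213653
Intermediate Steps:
H(l) = 316*l
T(u, d) = (929 + u)*(d + u) (T(u, d) = (u + 929)*(d + u) = (929 + u)*(d + u))
(H(-1278) + T(-1663, -1215)) + 1505049 = (316*(-1278) + ((-1663)² + 929*(-1215) + 929*(-1663) - 1215*(-1663))) + 1505049 = (-403848 + (2765569 - 1128735 - 1544927 + 2020545)) + 1505049 = (-403848 + 2112452) + 1505049 = 1708604 + 1505049 = 3213653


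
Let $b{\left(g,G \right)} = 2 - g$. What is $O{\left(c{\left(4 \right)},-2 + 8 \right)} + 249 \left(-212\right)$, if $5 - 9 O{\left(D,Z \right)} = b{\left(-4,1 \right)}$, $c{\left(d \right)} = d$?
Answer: $- \frac{475093}{9} \approx -52788.0$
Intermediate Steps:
$O{\left(D,Z \right)} = - \frac{1}{9}$ ($O{\left(D,Z \right)} = \frac{5}{9} - \frac{2 - -4}{9} = \frac{5}{9} - \frac{2 + 4}{9} = \frac{5}{9} - \frac{2}{3} = - \frac{1}{9}$)
$O{\left(c{\left(4 \right)},-2 + 8 \right)} + 249 \left(-212\right) = - \frac{1}{9} + 249 \left(-212\right) = - \frac{1}{9} - 52788 = - \frac{475093}{9}$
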